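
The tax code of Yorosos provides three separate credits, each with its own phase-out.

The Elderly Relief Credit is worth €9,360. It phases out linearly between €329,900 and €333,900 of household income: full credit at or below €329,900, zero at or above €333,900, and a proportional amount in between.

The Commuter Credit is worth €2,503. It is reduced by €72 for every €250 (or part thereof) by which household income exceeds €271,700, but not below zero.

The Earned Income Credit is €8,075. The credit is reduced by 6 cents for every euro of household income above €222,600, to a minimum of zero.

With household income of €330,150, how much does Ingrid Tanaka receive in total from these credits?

Elderly Relief Credit: €330,150 is €250 into a €4,000 phase-out range, leaving 3,750/4,000 of the credit: €9,360 × 3,750/4,000 = €8,775.
Commuter Credit: income exceeds €271,700 by €58,450 → 234 increments × €72 = €16,848 ≥ base, so the credit is €0.
Earned Income Credit: 6% of the €107,550 excess over €222,600 is €6,453; credit = €8,075 − €6,453 = €1,622.
Total: €8,775 + €0 + €1,622 = €10,397.

€10,397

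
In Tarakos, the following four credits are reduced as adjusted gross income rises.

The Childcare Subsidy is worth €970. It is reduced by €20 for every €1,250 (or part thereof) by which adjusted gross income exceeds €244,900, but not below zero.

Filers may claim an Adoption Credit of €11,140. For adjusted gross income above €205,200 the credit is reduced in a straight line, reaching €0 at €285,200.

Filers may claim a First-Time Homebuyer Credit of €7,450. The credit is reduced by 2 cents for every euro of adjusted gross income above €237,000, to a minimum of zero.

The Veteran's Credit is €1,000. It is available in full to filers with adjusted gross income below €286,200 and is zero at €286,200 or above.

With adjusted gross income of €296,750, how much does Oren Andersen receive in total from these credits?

€6,385

Childcare Subsidy: income exceeds €244,900 by €51,850, which is 42 full-or-partial €1,250 increments; reduction = 42 × €20 = €840, leaving €130.
Adoption Credit: €296,750 is at or above €285,200, so the credit is €0.
First-Time Homebuyer Credit: 2% of the €59,750 excess over €237,000 is €1,195; credit = €7,450 − €1,195 = €6,255.
Veteran's Credit: €296,750 meets or exceeds the €286,200 cutoff, so the credit is €0.
Total: €130 + €0 + €6,255 + €0 = €6,385.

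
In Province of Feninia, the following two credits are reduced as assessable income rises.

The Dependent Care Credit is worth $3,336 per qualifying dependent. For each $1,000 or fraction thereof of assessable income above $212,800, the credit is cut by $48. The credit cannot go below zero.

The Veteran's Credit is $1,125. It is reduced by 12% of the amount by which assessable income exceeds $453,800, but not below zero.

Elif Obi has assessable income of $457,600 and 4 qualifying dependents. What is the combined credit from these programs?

$2,253

Dependent Care Credit: base = 4 × $3,336 = $13,344. income exceeds $212,800 by $244,800, which is 245 full-or-partial $1,000 increments; reduction = 245 × $48 = $11,760, leaving $1,584.
Veteran's Credit: 12% of the $3,800 excess over $453,800 is $456; credit = $1,125 − $456 = $669.
Total: $1,584 + $669 = $2,253.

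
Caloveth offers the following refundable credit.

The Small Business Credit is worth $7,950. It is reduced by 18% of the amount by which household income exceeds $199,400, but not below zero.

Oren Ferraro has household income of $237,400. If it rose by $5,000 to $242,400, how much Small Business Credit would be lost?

At $237,400 — 18% of the $38,000 excess over $199,400 is $6,840; credit = $7,950 − $6,840 = $1,110.
At $242,400 — 18% of the $43,000 excess over $199,400 is $7,740; credit = $7,950 − $7,740 = $210.
Lost: $1,110 − $210 = $900.

$900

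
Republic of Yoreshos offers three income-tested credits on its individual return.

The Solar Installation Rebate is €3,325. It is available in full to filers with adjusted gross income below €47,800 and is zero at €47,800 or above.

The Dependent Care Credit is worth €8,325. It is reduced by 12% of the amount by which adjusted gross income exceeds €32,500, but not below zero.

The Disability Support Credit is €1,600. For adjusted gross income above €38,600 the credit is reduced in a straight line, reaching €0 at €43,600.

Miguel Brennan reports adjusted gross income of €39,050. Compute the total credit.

€12,320

Solar Installation Rebate: €39,050 is below the €47,800 cutoff, so the full €3,325 applies.
Dependent Care Credit: 12% of the €6,550 excess over €32,500 is €786; credit = €8,325 − €786 = €7,539.
Disability Support Credit: €39,050 is €450 into a €5,000 phase-out range, leaving 4,550/5,000 of the credit: €1,600 × 4,550/5,000 = €1,456.
Total: €3,325 + €7,539 + €1,456 = €12,320.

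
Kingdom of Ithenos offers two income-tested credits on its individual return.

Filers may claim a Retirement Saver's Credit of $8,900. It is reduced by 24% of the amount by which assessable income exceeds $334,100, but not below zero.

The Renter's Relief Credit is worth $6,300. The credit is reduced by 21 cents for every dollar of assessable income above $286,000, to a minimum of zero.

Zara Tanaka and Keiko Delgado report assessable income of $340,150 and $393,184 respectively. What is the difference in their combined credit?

$7,448

Zara ($340,150): Retirement Saver's Credit: 24% of the $6,050 excess over $334,100 is $1,452; credit = $8,900 − $1,452 = $7,448. Renter's Relief Credit: 21% of the $54,150 excess over $286,000 is $11,371.50 ≥ base, so the credit is $0. total $7,448 + $0 = $7,448
Keiko ($393,184): Retirement Saver's Credit: 24% of the $59,084 excess over $334,100 is $14,180.16 ≥ base, so the credit is $0. Renter's Relief Credit: 21% of the $107,184 excess over $286,000 is $22,508.64 ≥ base, so the credit is $0. total $0 + $0 = $0
Difference: |$7,448 − $0| = $7,448.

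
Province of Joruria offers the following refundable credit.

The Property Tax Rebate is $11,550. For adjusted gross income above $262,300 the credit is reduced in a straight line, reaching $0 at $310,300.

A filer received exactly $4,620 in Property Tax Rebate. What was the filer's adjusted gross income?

$291,100

$4,620 is 4,620/11,550 of the full $11,550, so 6,930/11,550 of the $48,000 range has been used: income = $262,300 + $48,000 × 6,930/11,550 = $291,100.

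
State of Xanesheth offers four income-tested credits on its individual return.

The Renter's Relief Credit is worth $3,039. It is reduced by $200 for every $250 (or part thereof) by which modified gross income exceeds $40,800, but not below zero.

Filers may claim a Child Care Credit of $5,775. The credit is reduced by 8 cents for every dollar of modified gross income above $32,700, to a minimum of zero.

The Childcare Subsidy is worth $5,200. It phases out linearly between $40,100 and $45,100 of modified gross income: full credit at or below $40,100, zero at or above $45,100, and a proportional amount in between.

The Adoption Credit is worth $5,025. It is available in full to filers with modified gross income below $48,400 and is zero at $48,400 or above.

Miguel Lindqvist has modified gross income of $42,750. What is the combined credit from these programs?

$13,879

Renter's Relief Credit: income exceeds $40,800 by $1,950, which is 8 full-or-partial $250 increments; reduction = 8 × $200 = $1,600, leaving $1,439.
Child Care Credit: 8% of the $10,050 excess over $32,700 is $804; credit = $5,775 − $804 = $4,971.
Childcare Subsidy: $42,750 is $2,650 into a $5,000 phase-out range, leaving 2,350/5,000 of the credit: $5,200 × 2,350/5,000 = $2,444.
Adoption Credit: $42,750 is below the $48,400 cutoff, so the full $5,025 applies.
Total: $1,439 + $4,971 + $2,444 + $5,025 = $13,879.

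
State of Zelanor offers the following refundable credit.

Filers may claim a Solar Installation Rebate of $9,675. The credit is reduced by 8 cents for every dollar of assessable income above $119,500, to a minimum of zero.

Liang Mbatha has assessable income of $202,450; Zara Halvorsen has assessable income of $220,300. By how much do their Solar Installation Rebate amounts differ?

$1,428

Liang ($202,450): Solar Installation Rebate: 8% of the $82,950 excess over $119,500 is $6,636; credit = $9,675 − $6,636 = $3,039.
Zara ($220,300): Solar Installation Rebate: 8% of the $100,800 excess over $119,500 is $8,064; credit = $9,675 − $8,064 = $1,611.
Difference: |$3,039 − $1,611| = $1,428.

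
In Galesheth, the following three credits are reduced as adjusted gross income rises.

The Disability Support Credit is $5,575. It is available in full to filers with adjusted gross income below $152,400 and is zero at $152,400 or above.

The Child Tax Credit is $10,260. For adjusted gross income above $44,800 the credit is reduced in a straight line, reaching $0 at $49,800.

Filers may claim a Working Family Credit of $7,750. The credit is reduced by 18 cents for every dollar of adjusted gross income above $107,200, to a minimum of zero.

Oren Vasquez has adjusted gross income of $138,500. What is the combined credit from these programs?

Disability Support Credit: $138,500 is below the $152,400 cutoff, so the full $5,575 applies.
Child Tax Credit: $138,500 is at or above $49,800, so the credit is $0.
Working Family Credit: 18% of the $31,300 excess over $107,200 is $5,634; credit = $7,750 − $5,634 = $2,116.
Total: $5,575 + $0 + $2,116 = $7,691.

$7,691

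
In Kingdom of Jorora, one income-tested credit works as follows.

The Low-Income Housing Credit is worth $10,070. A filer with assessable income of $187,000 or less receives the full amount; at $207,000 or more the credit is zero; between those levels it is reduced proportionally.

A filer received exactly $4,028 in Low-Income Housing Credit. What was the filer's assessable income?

$4,028 is 4,028/10,070 of the full $10,070, so 6,042/10,070 of the $20,000 range has been used: income = $187,000 + $20,000 × 6,042/10,070 = $199,000.

$199,000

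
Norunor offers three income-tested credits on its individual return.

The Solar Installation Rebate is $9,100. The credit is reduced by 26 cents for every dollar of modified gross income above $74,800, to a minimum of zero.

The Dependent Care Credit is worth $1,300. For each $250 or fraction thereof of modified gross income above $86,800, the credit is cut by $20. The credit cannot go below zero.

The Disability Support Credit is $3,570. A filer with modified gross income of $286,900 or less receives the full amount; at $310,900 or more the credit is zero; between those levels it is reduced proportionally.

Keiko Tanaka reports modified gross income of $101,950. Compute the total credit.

$5,691

Solar Installation Rebate: 26% of the $27,150 excess over $74,800 is $7,059; credit = $9,100 − $7,059 = $2,041.
Dependent Care Credit: income exceeds $86,800 by $15,150, which is 61 full-or-partial $250 increments; reduction = 61 × $20 = $1,220, leaving $80.
Disability Support Credit: $101,950 is at or below the $286,900 threshold, so the full $3,570 applies.
Total: $2,041 + $80 + $3,570 = $5,691.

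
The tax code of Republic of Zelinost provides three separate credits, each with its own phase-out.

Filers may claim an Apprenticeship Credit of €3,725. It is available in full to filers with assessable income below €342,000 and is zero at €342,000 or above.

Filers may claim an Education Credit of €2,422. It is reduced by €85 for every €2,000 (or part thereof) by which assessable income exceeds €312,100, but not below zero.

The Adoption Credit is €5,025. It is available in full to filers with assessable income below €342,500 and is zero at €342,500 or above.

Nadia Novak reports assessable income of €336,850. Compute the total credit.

€10,067

Apprenticeship Credit: €336,850 is below the €342,000 cutoff, so the full €3,725 applies.
Education Credit: income exceeds €312,100 by €24,750, which is 13 full-or-partial €2,000 increments; reduction = 13 × €85 = €1,105, leaving €1,317.
Adoption Credit: €336,850 is below the €342,500 cutoff, so the full €5,025 applies.
Total: €3,725 + €1,317 + €5,025 = €10,067.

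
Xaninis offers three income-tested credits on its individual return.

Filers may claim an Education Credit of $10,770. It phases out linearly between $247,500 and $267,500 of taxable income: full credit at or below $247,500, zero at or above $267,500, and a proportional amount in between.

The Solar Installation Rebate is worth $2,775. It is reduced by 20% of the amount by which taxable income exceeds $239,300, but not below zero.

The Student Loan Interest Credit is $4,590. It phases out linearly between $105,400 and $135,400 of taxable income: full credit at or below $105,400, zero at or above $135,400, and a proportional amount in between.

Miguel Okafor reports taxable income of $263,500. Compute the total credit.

$2,154

Education Credit: $263,500 is $16,000 into a $20,000 phase-out range, leaving 4,000/20,000 of the credit: $10,770 × 4,000/20,000 = $2,154.
Solar Installation Rebate: 20% of the $24,200 excess over $239,300 is $4,840 ≥ base, so the credit is $0.
Student Loan Interest Credit: $263,500 is at or above $135,400, so the credit is $0.
Total: $2,154 + $0 + $0 = $2,154.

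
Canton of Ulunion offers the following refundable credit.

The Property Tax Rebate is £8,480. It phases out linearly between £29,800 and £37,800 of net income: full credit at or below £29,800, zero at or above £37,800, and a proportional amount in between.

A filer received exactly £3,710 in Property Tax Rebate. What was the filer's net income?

£3,710 is 3,710/8,480 of the full £8,480, so 4,770/8,480 of the £8,000 range has been used: income = £29,800 + £8,000 × 4,770/8,480 = £34,300.

£34,300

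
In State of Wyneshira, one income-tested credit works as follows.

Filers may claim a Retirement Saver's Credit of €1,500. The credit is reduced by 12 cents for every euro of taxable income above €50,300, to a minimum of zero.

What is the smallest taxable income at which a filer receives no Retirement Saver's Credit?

The credit falls by 12% of each euro above €50,300, so it reaches zero when the excess is €1,500 / 12% = €12,500: income = €50,300 + €12,500 = €62,800.

€62,800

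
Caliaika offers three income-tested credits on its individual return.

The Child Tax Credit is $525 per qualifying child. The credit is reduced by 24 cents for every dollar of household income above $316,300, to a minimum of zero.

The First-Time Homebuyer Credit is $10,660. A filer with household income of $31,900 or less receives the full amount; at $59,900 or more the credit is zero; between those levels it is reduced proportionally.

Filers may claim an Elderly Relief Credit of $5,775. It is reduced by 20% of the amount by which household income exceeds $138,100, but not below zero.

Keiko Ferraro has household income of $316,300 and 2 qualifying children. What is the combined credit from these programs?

$1,050

Child Tax Credit: base = 2 × $525 = $1,050. $316,300 is at or below the $316,300 threshold, so the full $1,050 applies.
First-Time Homebuyer Credit: $316,300 is at or above $59,900, so the credit is $0.
Elderly Relief Credit: 20% of the $178,200 excess over $138,100 is $35,640 ≥ base, so the credit is $0.
Total: $1,050 + $0 + $0 = $1,050.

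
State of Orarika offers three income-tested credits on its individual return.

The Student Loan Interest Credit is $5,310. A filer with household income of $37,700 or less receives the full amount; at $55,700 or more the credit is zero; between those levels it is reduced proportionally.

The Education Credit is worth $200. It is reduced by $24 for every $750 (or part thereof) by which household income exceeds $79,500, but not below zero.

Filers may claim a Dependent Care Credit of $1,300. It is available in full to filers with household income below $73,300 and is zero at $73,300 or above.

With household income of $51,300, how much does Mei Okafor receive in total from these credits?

Student Loan Interest Credit: $51,300 is $13,600 into a $18,000 phase-out range, leaving 4,400/18,000 of the credit: $5,310 × 4,400/18,000 = $1,298.
Education Credit: $51,300 is at or below the $79,500 threshold, so the full $200 applies.
Dependent Care Credit: $51,300 is below the $73,300 cutoff, so the full $1,300 applies.
Total: $1,298 + $200 + $1,300 = $2,798.

$2,798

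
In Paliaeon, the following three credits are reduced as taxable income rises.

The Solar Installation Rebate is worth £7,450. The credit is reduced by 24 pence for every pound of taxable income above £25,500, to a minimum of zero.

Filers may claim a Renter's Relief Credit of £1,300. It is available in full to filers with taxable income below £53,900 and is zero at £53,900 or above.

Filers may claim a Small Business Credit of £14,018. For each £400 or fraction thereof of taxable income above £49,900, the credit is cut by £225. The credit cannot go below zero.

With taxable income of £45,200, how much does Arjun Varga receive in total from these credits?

£18,040

Solar Installation Rebate: 24% of the £19,700 excess over £25,500 is £4,728; credit = £7,450 − £4,728 = £2,722.
Renter's Relief Credit: £45,200 is below the £53,900 cutoff, so the full £1,300 applies.
Small Business Credit: £45,200 is at or below the £49,900 threshold, so the full £14,018 applies.
Total: £2,722 + £1,300 + £14,018 = £18,040.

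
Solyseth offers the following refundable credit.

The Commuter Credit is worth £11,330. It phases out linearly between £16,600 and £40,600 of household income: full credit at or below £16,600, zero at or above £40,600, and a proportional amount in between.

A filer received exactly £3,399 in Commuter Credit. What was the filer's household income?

£3,399 is 3,399/11,330 of the full £11,330, so 7,931/11,330 of the £24,000 range has been used: income = £16,600 + £24,000 × 7,931/11,330 = £33,400.

£33,400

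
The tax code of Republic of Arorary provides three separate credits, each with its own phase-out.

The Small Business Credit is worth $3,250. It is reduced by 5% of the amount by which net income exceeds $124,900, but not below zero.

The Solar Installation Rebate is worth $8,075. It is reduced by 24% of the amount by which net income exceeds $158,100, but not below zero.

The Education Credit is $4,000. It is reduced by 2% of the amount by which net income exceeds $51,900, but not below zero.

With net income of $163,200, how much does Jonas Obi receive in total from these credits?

$9,960

Small Business Credit: 5% of the $38,300 excess over $124,900 is $1,915; credit = $3,250 − $1,915 = $1,335.
Solar Installation Rebate: 24% of the $5,100 excess over $158,100 is $1,224; credit = $8,075 − $1,224 = $6,851.
Education Credit: 2% of the $111,300 excess over $51,900 is $2,226; credit = $4,000 − $2,226 = $1,774.
Total: $1,335 + $6,851 + $1,774 = $9,960.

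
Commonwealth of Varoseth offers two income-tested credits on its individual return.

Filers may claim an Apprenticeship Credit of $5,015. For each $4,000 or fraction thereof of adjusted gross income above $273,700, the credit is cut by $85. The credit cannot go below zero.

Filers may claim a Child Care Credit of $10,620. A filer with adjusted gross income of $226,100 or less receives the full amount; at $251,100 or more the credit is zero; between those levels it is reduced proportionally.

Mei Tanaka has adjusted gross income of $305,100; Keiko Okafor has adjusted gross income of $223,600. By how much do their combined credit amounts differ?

Mei ($305,100): Apprenticeship Credit: income exceeds $273,700 by $31,400, which is 8 full-or-partial $4,000 increments; reduction = 8 × $85 = $680, leaving $4,335. Child Care Credit: $305,100 is at or above $251,100, so the credit is $0. total $4,335 + $0 = $4,335
Keiko ($223,600): Apprenticeship Credit: $223,600 is at or below the $273,700 threshold, so the full $5,015 applies. Child Care Credit: $223,600 is at or below the $226,100 threshold, so the full $10,620 applies. total $5,015 + $10,620 = $15,635
Difference: |$4,335 − $15,635| = $11,300.

$11,300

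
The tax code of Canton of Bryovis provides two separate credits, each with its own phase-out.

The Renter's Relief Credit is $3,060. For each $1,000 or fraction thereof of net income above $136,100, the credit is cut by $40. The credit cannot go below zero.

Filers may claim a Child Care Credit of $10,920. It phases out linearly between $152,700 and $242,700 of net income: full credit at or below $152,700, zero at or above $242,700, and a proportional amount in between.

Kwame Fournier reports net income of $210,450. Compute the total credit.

$3,973

Renter's Relief Credit: income exceeds $136,100 by $74,350, which is 75 full-or-partial $1,000 increments; reduction = 75 × $40 = $3,000, leaving $60.
Child Care Credit: $210,450 is $57,750 into a $90,000 phase-out range, leaving 32,250/90,000 of the credit: $10,920 × 32,250/90,000 = $3,913.
Total: $60 + $3,913 = $3,973.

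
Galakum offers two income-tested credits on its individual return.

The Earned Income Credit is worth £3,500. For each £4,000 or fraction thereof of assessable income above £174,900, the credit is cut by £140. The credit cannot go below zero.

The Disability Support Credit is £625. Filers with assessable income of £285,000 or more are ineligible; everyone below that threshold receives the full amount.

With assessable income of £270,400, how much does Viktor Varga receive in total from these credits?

Earned Income Credit: income exceeds £174,900 by £95,500, which is 24 full-or-partial £4,000 increments; reduction = 24 × £140 = £3,360, leaving £140.
Disability Support Credit: £270,400 is below the £285,000 cutoff, so the full £625 applies.
Total: £140 + £625 = £765.

£765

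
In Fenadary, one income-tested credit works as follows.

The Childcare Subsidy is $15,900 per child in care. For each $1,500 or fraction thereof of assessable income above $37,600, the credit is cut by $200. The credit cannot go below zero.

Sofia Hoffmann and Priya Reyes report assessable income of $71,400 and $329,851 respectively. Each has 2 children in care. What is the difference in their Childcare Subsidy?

$27,200

Sofia ($71,400): Childcare Subsidy: base = 2 × $15,900 = $31,800. income exceeds $37,600 by $33,800, which is 23 full-or-partial $1,500 increments; reduction = 23 × $200 = $4,600, leaving $27,200.
Priya ($329,851): Childcare Subsidy: base = 2 × $15,900 = $31,800. income exceeds $37,600 by $292,251 → 195 increments × $200 = $39,000 ≥ base, so the credit is $0.
Difference: |$27,200 − $0| = $27,200.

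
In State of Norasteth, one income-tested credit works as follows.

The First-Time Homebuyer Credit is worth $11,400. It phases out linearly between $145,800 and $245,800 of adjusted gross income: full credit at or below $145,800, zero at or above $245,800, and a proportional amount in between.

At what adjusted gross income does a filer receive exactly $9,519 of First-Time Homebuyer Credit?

$9,519 is 9,519/11,400 of the full $11,400, so 1,881/11,400 of the $100,000 range has been used: income = $145,800 + $100,000 × 1,881/11,400 = $162,300.

$162,300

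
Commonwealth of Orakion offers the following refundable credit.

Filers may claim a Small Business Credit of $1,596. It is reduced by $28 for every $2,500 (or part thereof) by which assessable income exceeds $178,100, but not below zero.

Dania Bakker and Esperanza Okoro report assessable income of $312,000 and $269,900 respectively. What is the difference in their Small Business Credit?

Dania ($312,000): Small Business Credit: income exceeds $178,100 by $133,900, which is 54 full-or-partial $2,500 increments; reduction = 54 × $28 = $1,512, leaving $84.
Esperanza ($269,900): Small Business Credit: income exceeds $178,100 by $91,800, which is 37 full-or-partial $2,500 increments; reduction = 37 × $28 = $1,036, leaving $560.
Difference: |$84 − $560| = $476.

$476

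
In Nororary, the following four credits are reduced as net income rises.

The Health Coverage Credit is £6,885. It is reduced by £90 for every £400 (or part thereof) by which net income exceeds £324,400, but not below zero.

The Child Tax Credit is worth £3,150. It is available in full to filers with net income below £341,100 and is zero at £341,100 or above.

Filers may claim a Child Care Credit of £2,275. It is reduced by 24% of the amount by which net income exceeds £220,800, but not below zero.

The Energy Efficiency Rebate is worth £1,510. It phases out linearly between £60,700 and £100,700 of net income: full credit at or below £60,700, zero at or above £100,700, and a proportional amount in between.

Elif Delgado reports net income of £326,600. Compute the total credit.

£9,495

Health Coverage Credit: income exceeds £324,400 by £2,200, which is 6 full-or-partial £400 increments; reduction = 6 × £90 = £540, leaving £6,345.
Child Tax Credit: £326,600 is below the £341,100 cutoff, so the full £3,150 applies.
Child Care Credit: 24% of the £105,800 excess over £220,800 is £25,392 ≥ base, so the credit is £0.
Energy Efficiency Rebate: £326,600 is at or above £100,700, so the credit is £0.
Total: £6,345 + £3,150 + £0 + £0 = £9,495.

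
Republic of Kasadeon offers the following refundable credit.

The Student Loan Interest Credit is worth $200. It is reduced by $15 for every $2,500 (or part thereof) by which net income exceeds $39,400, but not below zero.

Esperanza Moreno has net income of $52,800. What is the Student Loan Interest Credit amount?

Student Loan Interest Credit: income exceeds $39,400 by $13,400, which is 6 full-or-partial $2,500 increments; reduction = 6 × $15 = $90, leaving $110.

$110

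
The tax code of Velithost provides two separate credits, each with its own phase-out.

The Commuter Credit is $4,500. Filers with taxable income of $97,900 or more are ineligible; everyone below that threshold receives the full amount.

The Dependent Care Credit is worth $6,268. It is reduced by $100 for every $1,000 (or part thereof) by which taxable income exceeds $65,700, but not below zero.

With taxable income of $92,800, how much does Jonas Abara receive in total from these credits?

$7,968

Commuter Credit: $92,800 is below the $97,900 cutoff, so the full $4,500 applies.
Dependent Care Credit: income exceeds $65,700 by $27,100, which is 28 full-or-partial $1,000 increments; reduction = 28 × $100 = $2,800, leaving $3,468.
Total: $4,500 + $3,468 = $7,968.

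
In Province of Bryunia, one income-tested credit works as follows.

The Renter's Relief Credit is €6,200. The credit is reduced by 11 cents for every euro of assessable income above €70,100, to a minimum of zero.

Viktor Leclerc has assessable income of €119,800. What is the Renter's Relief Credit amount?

Renter's Relief Credit: 11% of the €49,700 excess over €70,100 is €5,467; credit = €6,200 − €5,467 = €733.

€733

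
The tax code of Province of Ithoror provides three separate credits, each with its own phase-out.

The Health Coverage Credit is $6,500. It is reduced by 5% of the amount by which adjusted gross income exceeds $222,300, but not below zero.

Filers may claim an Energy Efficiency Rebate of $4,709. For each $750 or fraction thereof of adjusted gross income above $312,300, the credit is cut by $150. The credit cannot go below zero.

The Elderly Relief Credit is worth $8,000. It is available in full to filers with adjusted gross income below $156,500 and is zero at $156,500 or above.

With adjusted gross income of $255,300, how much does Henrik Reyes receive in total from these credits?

Health Coverage Credit: 5% of the $33,000 excess over $222,300 is $1,650; credit = $6,500 − $1,650 = $4,850.
Energy Efficiency Rebate: $255,300 is at or below the $312,300 threshold, so the full $4,709 applies.
Elderly Relief Credit: $255,300 meets or exceeds the $156,500 cutoff, so the credit is $0.
Total: $4,850 + $4,709 + $0 = $9,559.

$9,559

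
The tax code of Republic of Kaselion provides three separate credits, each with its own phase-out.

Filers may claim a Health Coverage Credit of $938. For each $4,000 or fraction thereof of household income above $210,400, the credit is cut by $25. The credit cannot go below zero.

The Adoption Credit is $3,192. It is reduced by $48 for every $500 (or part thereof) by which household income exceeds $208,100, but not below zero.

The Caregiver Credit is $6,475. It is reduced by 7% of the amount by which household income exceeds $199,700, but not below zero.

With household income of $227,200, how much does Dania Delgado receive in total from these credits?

$6,683

Health Coverage Credit: income exceeds $210,400 by $16,800, which is 5 full-or-partial $4,000 increments; reduction = 5 × $25 = $125, leaving $813.
Adoption Credit: income exceeds $208,100 by $19,100, which is 39 full-or-partial $500 increments; reduction = 39 × $48 = $1,872, leaving $1,320.
Caregiver Credit: 7% of the $27,500 excess over $199,700 is $1,925; credit = $6,475 − $1,925 = $4,550.
Total: $813 + $1,320 + $4,550 = $6,683.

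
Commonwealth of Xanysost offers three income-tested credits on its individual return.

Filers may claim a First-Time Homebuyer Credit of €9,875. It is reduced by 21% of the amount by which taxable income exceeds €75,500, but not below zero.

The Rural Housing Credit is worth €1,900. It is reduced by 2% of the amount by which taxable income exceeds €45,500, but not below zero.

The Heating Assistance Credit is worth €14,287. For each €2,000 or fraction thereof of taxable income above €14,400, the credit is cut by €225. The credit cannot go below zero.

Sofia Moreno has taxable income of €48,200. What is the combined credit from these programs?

First-Time Homebuyer Credit: €48,200 is at or below the €75,500 threshold, so the full €9,875 applies.
Rural Housing Credit: 2% of the €2,700 excess over €45,500 is €54; credit = €1,900 − €54 = €1,846.
Heating Assistance Credit: income exceeds €14,400 by €33,800, which is 17 full-or-partial €2,000 increments; reduction = 17 × €225 = €3,825, leaving €10,462.
Total: €9,875 + €1,846 + €10,462 = €22,183.

€22,183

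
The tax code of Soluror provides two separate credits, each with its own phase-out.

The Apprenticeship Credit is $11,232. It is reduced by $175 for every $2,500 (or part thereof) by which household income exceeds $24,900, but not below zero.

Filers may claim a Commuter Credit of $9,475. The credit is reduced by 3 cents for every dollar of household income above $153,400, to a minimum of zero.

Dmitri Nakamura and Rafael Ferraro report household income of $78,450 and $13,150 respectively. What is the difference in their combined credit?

Dmitri ($78,450): Apprenticeship Credit: income exceeds $24,900 by $53,550, which is 22 full-or-partial $2,500 increments; reduction = 22 × $175 = $3,850, leaving $7,382. Commuter Credit: $78,450 is at or below the $153,400 threshold, so the full $9,475 applies. total $7,382 + $9,475 = $16,857
Rafael ($13,150): Apprenticeship Credit: $13,150 is at or below the $24,900 threshold, so the full $11,232 applies. Commuter Credit: $13,150 is at or below the $153,400 threshold, so the full $9,475 applies. total $11,232 + $9,475 = $20,707
Difference: |$16,857 − $20,707| = $3,850.

$3,850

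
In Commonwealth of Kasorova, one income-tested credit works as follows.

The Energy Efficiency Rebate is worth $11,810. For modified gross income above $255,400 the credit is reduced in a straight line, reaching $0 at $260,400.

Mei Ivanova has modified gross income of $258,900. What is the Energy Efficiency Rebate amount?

$3,543

Energy Efficiency Rebate: $258,900 is $3,500 into a $5,000 phase-out range, leaving 1,500/5,000 of the credit: $11,810 × 1,500/5,000 = $3,543.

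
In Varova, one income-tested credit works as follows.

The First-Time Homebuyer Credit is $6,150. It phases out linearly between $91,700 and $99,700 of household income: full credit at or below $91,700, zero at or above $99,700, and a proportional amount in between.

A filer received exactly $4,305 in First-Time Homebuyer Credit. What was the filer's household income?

$4,305 is 4,305/6,150 of the full $6,150, so 1,845/6,150 of the $8,000 range has been used: income = $91,700 + $8,000 × 1,845/6,150 = $94,100.

$94,100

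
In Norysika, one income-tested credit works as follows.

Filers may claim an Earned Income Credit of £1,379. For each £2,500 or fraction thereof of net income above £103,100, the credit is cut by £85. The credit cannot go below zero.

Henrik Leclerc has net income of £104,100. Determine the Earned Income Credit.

£1,294

Earned Income Credit: income exceeds £103,100 by £1,000, which is 1 full-or-partial £2,500 increment; reduction = 1 × £85 = £85, leaving £1,294.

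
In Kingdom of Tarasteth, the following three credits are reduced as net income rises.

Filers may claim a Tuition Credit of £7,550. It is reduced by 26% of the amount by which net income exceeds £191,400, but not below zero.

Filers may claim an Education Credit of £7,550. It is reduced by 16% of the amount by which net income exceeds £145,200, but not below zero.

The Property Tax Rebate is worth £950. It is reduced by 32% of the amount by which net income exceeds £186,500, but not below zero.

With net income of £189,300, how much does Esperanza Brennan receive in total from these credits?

£8,098

Tuition Credit: £189,300 is at or below the £191,400 threshold, so the full £7,550 applies.
Education Credit: 16% of the £44,100 excess over £145,200 is £7,056; credit = £7,550 − £7,056 = £494.
Property Tax Rebate: 32% of the £2,800 excess over £186,500 is £896; credit = £950 − £896 = £54.
Total: £7,550 + £494 + £54 = £8,098.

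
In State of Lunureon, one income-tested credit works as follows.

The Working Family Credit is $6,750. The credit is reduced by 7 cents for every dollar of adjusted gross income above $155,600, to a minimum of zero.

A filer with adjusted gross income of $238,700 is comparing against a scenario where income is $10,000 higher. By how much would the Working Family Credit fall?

$700

At $238,700 — 7% of the $83,100 excess over $155,600 is $5,817; credit = $6,750 − $5,817 = $933.
At $248,700 — 7% of the $93,100 excess over $155,600 is $6,517; credit = $6,750 − $6,517 = $233.
Lost: $933 − $233 = $700.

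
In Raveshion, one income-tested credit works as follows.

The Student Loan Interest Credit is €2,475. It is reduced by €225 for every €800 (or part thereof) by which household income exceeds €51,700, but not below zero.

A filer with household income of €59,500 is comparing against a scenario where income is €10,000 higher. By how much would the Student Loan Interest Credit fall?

€225

At €59,500 — income exceeds €51,700 by €7,800, which is 10 full-or-partial €800 increments; reduction = 10 × €225 = €2,250, leaving €225.
At €69,500 — income exceeds €51,700 by €17,800 → 23 increments × €225 = €5,175 ≥ base, so the credit is €0.
Lost: €225 − €0 = €225.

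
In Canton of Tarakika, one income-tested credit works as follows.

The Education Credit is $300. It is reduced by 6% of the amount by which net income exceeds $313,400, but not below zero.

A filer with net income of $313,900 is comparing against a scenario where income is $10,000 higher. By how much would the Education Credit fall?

$270

At $313,900 — 6% of the $500 excess over $313,400 is $30; credit = $300 − $30 = $270.
At $323,900 — 6% of the $10,500 excess over $313,400 is $630 ≥ base, so the credit is $0.
Lost: $270 − $0 = $270.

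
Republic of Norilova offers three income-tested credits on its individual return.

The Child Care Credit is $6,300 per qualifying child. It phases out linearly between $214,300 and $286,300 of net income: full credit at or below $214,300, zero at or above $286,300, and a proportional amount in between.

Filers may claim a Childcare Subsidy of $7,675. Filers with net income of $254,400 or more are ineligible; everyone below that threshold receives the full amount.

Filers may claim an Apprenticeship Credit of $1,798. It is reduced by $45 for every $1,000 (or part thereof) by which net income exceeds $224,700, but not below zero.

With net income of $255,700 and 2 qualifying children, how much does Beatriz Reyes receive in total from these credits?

Child Care Credit: base = 2 × $6,300 = $12,600. $255,700 is $41,400 into a $72,000 phase-out range, leaving 30,600/72,000 of the credit: $12,600 × 30,600/72,000 = $5,355.
Childcare Subsidy: $255,700 meets or exceeds the $254,400 cutoff, so the credit is $0.
Apprenticeship Credit: income exceeds $224,700 by $31,000, which is 31 full-or-partial $1,000 increments; reduction = 31 × $45 = $1,395, leaving $403.
Total: $5,355 + $0 + $403 = $5,758.

$5,758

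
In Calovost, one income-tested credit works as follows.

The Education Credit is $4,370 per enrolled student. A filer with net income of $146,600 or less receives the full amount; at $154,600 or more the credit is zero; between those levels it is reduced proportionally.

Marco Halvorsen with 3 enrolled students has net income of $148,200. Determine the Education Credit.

$10,488

Education Credit: base = 3 × $4,370 = $13,110. $148,200 is $1,600 into a $8,000 phase-out range, leaving 6,400/8,000 of the credit: $13,110 × 6,400/8,000 = $10,488.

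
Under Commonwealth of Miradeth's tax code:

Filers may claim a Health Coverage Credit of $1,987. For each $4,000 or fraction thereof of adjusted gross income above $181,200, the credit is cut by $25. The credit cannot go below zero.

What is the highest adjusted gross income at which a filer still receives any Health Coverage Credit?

$497,200

After 79 increments the reduction is 79 × $25 = $1,975, leaving $12; one more increment wipes it out. Increment 79 ends at excess 79 × $4,000 = $316,000, so the highest qualifying income is $181,200 + $316,000 = $497,200.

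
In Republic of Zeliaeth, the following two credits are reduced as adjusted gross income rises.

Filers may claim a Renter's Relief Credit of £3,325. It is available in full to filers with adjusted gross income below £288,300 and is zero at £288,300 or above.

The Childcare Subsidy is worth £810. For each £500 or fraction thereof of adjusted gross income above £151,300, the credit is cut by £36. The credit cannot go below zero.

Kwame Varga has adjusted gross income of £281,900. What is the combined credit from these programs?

Renter's Relief Credit: £281,900 is below the £288,300 cutoff, so the full £3,325 applies.
Childcare Subsidy: income exceeds £151,300 by £130,600 → 262 increments × £36 = £9,432 ≥ base, so the credit is £0.
Total: £3,325 + £0 = £3,325.

£3,325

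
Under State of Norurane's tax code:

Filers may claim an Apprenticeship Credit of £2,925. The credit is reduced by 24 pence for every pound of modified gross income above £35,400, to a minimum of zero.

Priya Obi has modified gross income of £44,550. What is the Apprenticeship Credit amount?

Apprenticeship Credit: 24% of the £9,150 excess over £35,400 is £2,196; credit = £2,925 − £2,196 = £729.

£729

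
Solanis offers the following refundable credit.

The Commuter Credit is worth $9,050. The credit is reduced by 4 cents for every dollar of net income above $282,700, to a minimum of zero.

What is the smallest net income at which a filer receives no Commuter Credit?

The credit falls by 4% of each dollar above $282,700, so it reaches zero when the excess is $9,050 / 4% = $226,250: income = $282,700 + $226,250 = $508,950.

$508,950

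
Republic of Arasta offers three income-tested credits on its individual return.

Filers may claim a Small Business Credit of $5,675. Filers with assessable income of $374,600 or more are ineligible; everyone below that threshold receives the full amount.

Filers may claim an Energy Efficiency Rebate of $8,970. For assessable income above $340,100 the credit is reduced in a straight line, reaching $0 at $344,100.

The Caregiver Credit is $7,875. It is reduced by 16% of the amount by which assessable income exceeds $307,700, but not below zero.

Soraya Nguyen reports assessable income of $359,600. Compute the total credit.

Small Business Credit: $359,600 is below the $374,600 cutoff, so the full $5,675 applies.
Energy Efficiency Rebate: $359,600 is at or above $344,100, so the credit is $0.
Caregiver Credit: 16% of the $51,900 excess over $307,700 is $8,304 ≥ base, so the credit is $0.
Total: $5,675 + $0 + $0 = $5,675.

$5,675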